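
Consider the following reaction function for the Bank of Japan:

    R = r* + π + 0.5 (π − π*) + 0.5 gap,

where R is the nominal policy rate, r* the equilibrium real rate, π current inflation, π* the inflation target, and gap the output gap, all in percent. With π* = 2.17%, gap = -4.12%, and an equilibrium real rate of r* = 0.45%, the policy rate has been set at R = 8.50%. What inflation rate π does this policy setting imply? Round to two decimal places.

Collecting π: R = r* + (1 + 0.5) π − 0.5 π* + 0.5 gap
1.5 π = 8.50 − 0.45 + 0.5 × 2.17 − 0.5 × (-4.12) = 11.195
π = 11.195 / 1.5 = 7.46

7.46%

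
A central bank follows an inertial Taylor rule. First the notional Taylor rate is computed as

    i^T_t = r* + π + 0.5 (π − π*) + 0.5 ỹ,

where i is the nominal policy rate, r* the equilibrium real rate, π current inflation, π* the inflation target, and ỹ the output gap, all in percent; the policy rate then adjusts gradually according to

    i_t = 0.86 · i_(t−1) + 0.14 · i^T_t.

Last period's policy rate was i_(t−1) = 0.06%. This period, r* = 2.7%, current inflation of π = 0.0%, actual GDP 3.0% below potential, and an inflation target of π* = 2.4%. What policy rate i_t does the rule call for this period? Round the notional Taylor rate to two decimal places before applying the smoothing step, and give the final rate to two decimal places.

0.05%

Output 3.0% below potential → ỹ = -3.0.
i^T_t = 2.7 + 0.0 + 0.5 × (0.0 − 2.4) + 0.5 × (-3.0)
   = 2.7 + 0 − 1.2 − 1.5 = 0.00
i_t = 0.86 × 0.06 + 0.14 × 0.00 = 0.0516 + 0 = 0.05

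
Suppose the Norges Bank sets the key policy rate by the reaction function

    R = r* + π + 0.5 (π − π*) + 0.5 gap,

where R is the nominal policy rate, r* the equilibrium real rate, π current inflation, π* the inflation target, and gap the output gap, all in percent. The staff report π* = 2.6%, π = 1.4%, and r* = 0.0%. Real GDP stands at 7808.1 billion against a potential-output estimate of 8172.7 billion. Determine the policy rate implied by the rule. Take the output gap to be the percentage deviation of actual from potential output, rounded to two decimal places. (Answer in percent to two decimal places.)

Output gap = 100 × (7808.1 − 8172.7) / 8172.7 = -4.46%.
R = 0.00 + 1.40 + 0.5 × (1.40 − 2.60) + 0.5 × (-4.46)
   = 0.00 + 1.4 − 0.6 − 2.23 = -1.43

-1.43%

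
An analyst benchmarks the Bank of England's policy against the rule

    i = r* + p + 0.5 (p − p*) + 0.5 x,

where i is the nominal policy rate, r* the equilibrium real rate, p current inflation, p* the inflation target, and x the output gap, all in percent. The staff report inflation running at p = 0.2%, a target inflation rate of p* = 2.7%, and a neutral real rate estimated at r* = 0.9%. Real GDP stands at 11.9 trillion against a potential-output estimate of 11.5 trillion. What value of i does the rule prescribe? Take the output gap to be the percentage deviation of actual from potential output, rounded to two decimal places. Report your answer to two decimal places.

Output gap = 100 × (11.9 − 11.5) / 11.5 = 3.48%.
i = 0.90 + 0.20 + 0.5 × (0.20 − 2.70) + 0.5 × 3.48
   = 0.90 + 0.2 − 1.25 + 1.74 = 1.59

1.59%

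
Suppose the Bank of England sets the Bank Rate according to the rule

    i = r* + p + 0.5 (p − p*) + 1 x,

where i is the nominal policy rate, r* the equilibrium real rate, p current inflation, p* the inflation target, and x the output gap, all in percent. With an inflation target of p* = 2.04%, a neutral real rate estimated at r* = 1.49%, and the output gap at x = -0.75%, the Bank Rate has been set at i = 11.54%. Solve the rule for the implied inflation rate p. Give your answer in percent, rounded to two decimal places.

Collecting p: i = r* + (1 + 0.5) p − 0.5 p* + 1 x
1.5 p = 11.54 − 1.49 + 0.5 × 2.04 − 1 × (-0.75) = 11.82
p = 11.82 / 1.5 = 7.88

7.88%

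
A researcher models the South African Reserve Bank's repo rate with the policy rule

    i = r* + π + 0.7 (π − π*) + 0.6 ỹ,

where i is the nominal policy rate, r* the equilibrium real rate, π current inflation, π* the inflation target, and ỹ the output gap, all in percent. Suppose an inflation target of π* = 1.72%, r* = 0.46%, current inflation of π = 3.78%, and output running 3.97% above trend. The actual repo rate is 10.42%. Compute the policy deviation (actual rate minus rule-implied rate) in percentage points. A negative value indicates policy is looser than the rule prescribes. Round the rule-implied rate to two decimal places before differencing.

2.36 pp

Output 3.97% above potential → ỹ = 3.97.
i = 0.46 + 3.78 + 0.7 × (3.78 − 1.72) + 0.6 × 3.97
   = 0.46 + 3.78 + 1.442 + 2.382 = 8.06
Deviation = 10.42 − 8.06 = 2.36 pp.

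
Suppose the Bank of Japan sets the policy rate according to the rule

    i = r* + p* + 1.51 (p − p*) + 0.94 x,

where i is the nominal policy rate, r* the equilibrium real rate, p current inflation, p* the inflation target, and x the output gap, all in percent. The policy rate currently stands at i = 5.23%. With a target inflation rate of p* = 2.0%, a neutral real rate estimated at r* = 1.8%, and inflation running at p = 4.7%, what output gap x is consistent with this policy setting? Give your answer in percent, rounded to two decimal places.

-2.82%

0.94 x = 5.23 − 1.8 − 2.0 − 1.51 × (4.7 − 2.0) = -2.647
x = -2.647 / 0.94 = -2.82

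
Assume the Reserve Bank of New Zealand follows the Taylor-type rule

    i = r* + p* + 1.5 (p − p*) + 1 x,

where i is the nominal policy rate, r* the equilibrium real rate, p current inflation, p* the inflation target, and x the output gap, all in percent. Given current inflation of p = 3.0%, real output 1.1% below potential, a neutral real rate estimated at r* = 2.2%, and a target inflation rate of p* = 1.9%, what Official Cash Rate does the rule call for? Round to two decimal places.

Output 1.1% below potential → x = -1.1.
i = 2.2 + 1.9 + 1.5 × (3.0 − 1.9) + 1 × (-1.1)
   = 2.2 + 1.9 + 1.65 − 1.1 = 4.65

4.65%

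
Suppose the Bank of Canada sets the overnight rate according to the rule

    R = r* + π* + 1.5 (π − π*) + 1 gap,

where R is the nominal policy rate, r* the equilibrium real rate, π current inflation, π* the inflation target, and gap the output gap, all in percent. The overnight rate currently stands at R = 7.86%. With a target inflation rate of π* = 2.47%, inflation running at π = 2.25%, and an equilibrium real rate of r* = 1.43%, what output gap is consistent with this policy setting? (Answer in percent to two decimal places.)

4.29%

1 gap = 7.86 − 1.43 − 2.47 − 1.5 × (2.25 − 2.47) = 4.29
gap = 4.29 / 1 = 4.29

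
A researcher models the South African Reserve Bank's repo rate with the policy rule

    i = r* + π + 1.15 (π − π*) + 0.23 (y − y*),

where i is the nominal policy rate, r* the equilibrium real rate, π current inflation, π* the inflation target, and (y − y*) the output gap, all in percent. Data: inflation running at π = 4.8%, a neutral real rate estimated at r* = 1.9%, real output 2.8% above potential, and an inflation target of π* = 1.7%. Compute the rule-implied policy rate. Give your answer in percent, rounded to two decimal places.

Output 2.8% above potential → (y − y*) = 2.8.
i = 1.9 + 4.8 + 1.15 × (4.8 − 1.7) + 0.23 × 2.8
   = 1.9 + 4.8 + 3.565 + 0.644 = 10.91

10.91%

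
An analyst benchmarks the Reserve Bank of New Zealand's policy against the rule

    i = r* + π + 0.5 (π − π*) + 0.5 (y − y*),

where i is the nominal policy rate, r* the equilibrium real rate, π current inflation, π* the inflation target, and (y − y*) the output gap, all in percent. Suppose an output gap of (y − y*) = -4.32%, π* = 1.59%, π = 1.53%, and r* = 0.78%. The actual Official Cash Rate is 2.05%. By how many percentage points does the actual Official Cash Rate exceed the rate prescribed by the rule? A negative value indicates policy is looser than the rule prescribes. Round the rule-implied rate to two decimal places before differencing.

i = 0.78 + 1.53 + 0.5 × (1.53 − 1.59) + 0.5 × (-4.32)
   = 0.78 + 1.53 − 0.03 − 2.16 = 0.12
Deviation = 2.05 − 0.12 = 1.93 pp.

1.93 pp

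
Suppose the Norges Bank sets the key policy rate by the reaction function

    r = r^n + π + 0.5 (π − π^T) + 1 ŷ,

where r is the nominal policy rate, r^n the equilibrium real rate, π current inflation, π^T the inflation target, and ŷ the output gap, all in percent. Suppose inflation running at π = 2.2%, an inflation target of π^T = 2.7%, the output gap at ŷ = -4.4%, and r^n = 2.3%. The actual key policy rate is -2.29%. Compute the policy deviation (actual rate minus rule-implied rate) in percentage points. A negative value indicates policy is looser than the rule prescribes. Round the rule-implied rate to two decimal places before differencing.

-2.14 pp

r = 2.3 + 2.2 + 0.5 × (2.2 − 2.7) + 1 × (-4.4)
   = 2.3 + 2.2 − 0.25 − 4.4 = -0.15
Deviation = -2.29 − (-0.15) = -2.14 pp.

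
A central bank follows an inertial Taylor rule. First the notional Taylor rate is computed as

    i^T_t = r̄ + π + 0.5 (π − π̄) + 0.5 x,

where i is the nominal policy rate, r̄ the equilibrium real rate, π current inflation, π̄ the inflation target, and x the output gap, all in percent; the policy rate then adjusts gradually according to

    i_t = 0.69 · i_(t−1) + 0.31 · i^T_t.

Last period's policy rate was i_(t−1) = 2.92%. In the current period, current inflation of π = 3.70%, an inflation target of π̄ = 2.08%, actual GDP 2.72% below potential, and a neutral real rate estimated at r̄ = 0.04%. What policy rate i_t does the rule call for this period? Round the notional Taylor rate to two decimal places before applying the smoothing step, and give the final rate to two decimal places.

3.00%

Output 2.72% below potential → x = -2.72.
i^T_t = 0.04 + 3.70 + 0.5 × (3.70 − 2.08) + 0.5 × (-2.72)
   = 0.04 + 3.7 + 0.81 − 1.36 = 3.19
i_t = 0.69 × 2.92 + 0.31 × 3.19 = 2.0148 + 0.9889 = 3.00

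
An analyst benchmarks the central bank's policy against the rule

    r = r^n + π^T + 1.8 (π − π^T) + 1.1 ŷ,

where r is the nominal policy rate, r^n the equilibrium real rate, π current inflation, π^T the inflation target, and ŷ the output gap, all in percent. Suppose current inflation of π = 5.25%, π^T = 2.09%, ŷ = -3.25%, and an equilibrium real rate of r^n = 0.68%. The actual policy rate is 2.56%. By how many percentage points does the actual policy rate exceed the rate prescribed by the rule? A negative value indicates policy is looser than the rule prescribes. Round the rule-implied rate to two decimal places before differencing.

-2.32 pp

r = 0.68 + 2.09 + 1.8 × (5.25 − 2.09) + 1.1 × (-3.25)
   = 0.68 + 2.09 + 5.688 − 3.575 = 4.88
Deviation = 2.56 − 4.88 = -2.32 pp.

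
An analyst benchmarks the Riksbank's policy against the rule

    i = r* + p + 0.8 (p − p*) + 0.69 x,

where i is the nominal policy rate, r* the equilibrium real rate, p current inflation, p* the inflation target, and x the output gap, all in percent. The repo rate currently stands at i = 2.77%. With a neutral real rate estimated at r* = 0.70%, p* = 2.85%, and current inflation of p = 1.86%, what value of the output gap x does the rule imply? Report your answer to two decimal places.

1.45%

0.69 x = 2.77 − 0.70 − 1.86 − 0.8 × (1.86 − 2.85) = 1.002
x = 1.002 / 0.69 = 1.45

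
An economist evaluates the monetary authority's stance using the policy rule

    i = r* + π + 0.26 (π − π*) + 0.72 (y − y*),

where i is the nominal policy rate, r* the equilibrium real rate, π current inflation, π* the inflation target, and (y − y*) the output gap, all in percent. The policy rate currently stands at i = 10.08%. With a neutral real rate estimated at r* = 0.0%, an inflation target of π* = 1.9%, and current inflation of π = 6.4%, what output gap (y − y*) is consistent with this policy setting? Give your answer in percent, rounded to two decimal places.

0.72 (y − y*) = 10.08 − 0.0 − 6.4 − 0.26 × (6.4 − 1.9) = 2.51
(y − y*) = 2.51 / 0.72 = 3.49

3.49%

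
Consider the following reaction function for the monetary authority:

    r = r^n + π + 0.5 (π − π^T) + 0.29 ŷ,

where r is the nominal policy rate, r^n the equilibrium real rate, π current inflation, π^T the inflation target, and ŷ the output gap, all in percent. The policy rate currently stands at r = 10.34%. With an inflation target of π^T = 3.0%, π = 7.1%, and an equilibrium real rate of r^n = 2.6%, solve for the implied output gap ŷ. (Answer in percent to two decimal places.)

-4.86%

0.29 ŷ = 10.34 − 2.6 − 7.1 − 0.5 × (7.1 − 3.0) = -1.41
ŷ = -1.41 / 0.29 = -4.86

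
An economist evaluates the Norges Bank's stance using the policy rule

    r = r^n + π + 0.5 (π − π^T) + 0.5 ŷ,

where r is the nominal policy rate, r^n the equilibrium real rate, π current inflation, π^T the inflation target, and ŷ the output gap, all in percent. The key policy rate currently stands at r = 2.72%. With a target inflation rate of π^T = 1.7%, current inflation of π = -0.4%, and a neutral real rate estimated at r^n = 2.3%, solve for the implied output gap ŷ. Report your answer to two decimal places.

0.5 ŷ = 2.72 − 2.3 − (-0.4) − 0.5 × ((-0.4) − 1.7) = 1.87
ŷ = 1.87 / 0.5 = 3.74

3.74%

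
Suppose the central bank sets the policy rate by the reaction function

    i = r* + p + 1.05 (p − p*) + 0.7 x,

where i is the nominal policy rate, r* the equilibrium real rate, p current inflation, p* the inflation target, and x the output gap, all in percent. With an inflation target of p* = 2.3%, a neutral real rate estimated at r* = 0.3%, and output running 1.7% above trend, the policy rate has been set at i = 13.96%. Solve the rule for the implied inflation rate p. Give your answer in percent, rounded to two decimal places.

7.26%

Output 1.7% above potential → x = 1.7.
Collecting p: i = r* + (1 + 1.05) p − 1.05 p* + 0.7 x
2.05 p = 13.96 − 0.3 + 1.05 × 2.3 − 0.7 × 1.7 = 14.885
p = 14.885 / 2.05 = 7.26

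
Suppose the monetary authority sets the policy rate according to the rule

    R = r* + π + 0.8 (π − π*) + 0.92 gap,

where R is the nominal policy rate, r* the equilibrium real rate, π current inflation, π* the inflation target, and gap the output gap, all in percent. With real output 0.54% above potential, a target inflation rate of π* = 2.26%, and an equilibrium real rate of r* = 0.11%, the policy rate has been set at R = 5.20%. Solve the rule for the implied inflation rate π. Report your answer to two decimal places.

3.56%

Output 0.54% above potential → gap = 0.54.
Collecting π: R = r* + (1 + 0.8) π − 0.8 π* + 0.92 gap
1.8 π = 5.20 − 0.11 + 0.8 × 2.26 − 0.92 × 0.54 = 6.4012
π = 6.4012 / 1.8 = 3.56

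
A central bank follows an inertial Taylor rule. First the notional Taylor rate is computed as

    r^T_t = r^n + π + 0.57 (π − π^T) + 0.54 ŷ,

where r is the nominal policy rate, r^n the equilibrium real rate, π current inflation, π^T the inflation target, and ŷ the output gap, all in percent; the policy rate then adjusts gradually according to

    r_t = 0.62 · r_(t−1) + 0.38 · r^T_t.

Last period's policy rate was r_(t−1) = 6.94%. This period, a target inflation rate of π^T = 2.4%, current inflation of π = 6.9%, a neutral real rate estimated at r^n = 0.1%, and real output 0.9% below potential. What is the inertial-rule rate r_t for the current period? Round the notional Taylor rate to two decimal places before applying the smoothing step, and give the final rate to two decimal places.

Output 0.9% below potential → ŷ = -0.9.
r^T_t = 0.1 + 6.9 + 0.57 × (6.9 − 2.4) + 0.54 × (-0.9)
   = 0.1 + 6.9 + 2.565 − 0.486 = 9.08
r_t = 0.62 × 6.94 + 0.38 × 9.08 = 4.3028 + 3.4504 = 7.75

7.75%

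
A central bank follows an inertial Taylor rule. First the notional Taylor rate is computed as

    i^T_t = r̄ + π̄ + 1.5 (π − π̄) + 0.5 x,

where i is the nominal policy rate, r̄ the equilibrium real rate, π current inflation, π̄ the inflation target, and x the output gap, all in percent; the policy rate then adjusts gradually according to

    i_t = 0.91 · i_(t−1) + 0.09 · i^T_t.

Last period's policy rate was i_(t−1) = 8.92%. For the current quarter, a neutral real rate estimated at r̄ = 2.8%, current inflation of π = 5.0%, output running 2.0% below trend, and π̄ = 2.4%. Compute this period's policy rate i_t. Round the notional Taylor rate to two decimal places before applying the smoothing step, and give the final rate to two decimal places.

Output 2.0% below potential → x = -2.0.
i^T_t = 2.8 + 2.4 + 1.5 × (5.0 − 2.4) + 0.5 × (-2.0)
   = 2.8 + 2.4 + 3.9 − 1 = 8.10
i_t = 0.91 × 8.92 + 0.09 × 8.10 = 8.1172 + 0.729 = 8.85

8.85%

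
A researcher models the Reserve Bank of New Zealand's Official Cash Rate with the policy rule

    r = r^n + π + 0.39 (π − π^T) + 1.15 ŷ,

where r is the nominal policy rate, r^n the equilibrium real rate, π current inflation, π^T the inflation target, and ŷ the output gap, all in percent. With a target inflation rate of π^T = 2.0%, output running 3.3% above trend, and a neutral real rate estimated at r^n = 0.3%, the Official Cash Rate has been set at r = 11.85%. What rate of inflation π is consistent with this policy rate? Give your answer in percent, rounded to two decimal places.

6.14%

Output 3.3% above potential → ŷ = 3.3.
Collecting π: r = r^n + (1 + 0.39) π − 0.39 π^T + 1.15 ŷ
1.39 π = 11.85 − 0.3 + 0.39 × 2.0 − 1.15 × 3.3 = 8.535
π = 8.535 / 1.39 = 6.14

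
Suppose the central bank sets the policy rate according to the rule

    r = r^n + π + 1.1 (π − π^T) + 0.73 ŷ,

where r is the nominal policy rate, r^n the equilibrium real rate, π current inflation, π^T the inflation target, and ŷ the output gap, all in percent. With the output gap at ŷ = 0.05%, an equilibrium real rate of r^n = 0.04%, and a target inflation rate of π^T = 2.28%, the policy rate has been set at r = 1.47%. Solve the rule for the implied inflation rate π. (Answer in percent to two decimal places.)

Collecting π: r = r^n + (1 + 1.1) π − 1.1 π^T + 0.73 ŷ
2.1 π = 1.47 − 0.04 + 1.1 × 2.28 − 0.73 × 0.05 = 3.9015
π = 3.9015 / 2.1 = 1.86

1.86%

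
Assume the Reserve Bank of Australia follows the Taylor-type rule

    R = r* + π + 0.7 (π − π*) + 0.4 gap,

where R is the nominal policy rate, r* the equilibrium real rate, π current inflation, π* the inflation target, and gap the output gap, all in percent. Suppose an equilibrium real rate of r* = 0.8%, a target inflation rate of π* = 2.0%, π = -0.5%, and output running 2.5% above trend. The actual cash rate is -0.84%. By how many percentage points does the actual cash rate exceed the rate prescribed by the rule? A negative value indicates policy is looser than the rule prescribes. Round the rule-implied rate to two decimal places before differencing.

Output 2.5% above potential → gap = 2.5.
R = 0.8 + (-0.5) + 0.7 × (-0.5 − 2.0) + 0.4 × 2.5
   = 0.8 − 0.5 − 1.75 + 1 = -0.45
Deviation = -0.84 − (-0.45) = -0.39 pp.

-0.39 pp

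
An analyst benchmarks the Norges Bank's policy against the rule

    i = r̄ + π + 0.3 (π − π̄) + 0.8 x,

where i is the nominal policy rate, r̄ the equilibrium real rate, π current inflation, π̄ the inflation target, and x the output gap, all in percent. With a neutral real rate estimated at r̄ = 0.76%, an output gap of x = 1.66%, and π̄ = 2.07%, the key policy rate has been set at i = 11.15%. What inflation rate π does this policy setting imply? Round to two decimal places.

7.45%

Collecting π: i = r̄ + (1 + 0.3) π − 0.3 π̄ + 0.8 x
1.3 π = 11.15 − 0.76 + 0.3 × 2.07 − 0.8 × 1.66 = 9.683
π = 9.683 / 1.3 = 7.45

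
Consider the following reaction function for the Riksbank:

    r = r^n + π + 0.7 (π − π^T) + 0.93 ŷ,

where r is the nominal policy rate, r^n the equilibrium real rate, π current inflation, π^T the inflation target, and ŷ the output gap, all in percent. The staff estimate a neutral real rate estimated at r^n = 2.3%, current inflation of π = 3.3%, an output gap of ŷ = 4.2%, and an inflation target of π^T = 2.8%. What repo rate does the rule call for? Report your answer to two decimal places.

r = 2.3 + 3.3 + 0.7 × (3.3 − 2.8) + 0.93 × 4.2
   = 2.3 + 3.3 + 0.35 + 3.906 = 9.86

9.86%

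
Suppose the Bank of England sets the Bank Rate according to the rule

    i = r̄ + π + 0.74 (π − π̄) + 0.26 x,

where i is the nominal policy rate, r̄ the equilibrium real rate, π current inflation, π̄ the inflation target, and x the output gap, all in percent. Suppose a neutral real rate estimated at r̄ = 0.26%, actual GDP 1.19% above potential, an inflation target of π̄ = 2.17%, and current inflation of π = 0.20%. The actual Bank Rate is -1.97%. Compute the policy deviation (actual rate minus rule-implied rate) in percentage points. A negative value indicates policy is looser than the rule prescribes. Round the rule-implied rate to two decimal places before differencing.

-1.28 pp

Output 1.19% above potential → x = 1.19.
i = 0.26 + 0.20 + 0.74 × (0.20 − 2.17) + 0.26 × 1.19
   = 0.26 + 0.2 − 1.4578 + 0.3094 = -0.69
Deviation = -1.97 − (-0.69) = -1.28 pp.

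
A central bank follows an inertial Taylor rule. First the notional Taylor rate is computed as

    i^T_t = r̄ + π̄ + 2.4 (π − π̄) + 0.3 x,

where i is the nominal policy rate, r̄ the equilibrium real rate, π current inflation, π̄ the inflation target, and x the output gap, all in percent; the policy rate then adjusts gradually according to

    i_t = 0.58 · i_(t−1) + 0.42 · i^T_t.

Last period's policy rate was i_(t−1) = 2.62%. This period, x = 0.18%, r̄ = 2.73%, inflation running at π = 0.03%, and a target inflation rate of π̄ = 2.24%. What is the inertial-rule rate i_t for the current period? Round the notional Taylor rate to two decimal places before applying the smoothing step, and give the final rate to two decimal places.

1.40%

i^T_t = 2.73 + 2.24 + 2.4 × (0.03 − 2.24) + 0.3 × 0.18
   = 2.73 + 2.24 − 5.304 + 0.054 = -0.28
i_t = 0.58 × 2.62 + 0.42 × (-0.28) = 1.5196 − 0.1176 = 1.40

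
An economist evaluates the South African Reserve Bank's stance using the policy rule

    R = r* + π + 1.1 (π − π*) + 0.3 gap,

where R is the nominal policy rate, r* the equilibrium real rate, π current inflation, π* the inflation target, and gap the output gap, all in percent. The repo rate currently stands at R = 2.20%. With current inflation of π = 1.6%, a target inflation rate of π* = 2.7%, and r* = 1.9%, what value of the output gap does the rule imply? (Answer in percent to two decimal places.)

0.3 gap = 2.20 − 1.9 − 1.6 − 1.1 × (1.6 − 2.7) = -0.09
gap = -0.09 / 0.3 = -0.30

-0.30%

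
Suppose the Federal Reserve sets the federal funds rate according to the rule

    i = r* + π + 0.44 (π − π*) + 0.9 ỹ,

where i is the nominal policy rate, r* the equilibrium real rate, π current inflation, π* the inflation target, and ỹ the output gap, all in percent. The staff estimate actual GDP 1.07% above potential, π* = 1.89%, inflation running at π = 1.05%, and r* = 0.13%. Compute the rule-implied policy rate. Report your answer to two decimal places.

Output 1.07% above potential → ỹ = 1.07.
i = 0.13 + 1.05 + 0.44 × (1.05 − 1.89) + 0.9 × 1.07
   = 0.13 + 1.05 − 0.3696 + 0.963 = 1.77

1.77%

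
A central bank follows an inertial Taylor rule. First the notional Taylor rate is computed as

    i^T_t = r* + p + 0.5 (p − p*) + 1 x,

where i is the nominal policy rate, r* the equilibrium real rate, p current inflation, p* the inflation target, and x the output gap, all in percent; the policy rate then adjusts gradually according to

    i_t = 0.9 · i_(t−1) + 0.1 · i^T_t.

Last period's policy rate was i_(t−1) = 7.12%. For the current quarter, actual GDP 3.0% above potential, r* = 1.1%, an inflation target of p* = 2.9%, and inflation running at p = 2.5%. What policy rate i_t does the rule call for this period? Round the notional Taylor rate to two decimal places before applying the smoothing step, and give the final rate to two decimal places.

Output 3.0% above potential → x = 3.0.
i^T_t = 1.1 + 2.5 + 0.5 × (2.5 − 2.9) + 1 × 3.0
   = 1.1 + 2.5 − 0.2 + 3 = 6.40
i_t = 0.9 × 7.12 + 0.1 × 6.40 = 6.408 + 0.64 = 7.05

7.05%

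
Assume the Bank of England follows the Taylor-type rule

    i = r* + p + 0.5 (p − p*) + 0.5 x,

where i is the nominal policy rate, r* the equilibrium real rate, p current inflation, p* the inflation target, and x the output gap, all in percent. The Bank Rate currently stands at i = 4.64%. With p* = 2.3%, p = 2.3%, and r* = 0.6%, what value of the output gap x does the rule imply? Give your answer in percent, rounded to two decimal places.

3.48%

0.5 x = 4.64 − 0.6 − 2.3 − 0.5 × (2.3 − 2.3) = 1.74
x = 1.74 / 0.5 = 3.48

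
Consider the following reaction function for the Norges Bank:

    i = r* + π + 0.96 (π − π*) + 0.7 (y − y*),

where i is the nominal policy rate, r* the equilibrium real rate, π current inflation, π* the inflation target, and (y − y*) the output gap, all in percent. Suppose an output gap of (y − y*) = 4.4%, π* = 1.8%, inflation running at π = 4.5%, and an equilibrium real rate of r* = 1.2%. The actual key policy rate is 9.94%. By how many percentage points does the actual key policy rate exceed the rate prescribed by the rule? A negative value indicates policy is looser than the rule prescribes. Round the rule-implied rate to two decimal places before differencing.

i = 1.2 + 4.5 + 0.96 × (4.5 − 1.8) + 0.7 × 4.4
   = 1.2 + 4.5 + 2.592 + 3.08 = 11.37
Deviation = 9.94 − 11.37 = -1.43 pp.

-1.43 pp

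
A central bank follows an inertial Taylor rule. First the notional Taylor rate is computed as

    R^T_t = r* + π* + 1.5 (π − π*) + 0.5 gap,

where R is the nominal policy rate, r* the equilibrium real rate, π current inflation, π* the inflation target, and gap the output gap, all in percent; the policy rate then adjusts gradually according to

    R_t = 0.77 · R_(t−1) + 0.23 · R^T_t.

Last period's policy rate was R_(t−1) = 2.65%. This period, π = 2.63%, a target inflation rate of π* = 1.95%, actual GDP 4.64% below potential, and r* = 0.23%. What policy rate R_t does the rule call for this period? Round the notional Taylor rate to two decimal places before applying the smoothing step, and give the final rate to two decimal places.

Output 4.64% below potential → gap = -4.64.
R^T_t = 0.23 + 1.95 + 1.5 × (2.63 − 1.95) + 0.5 × (-4.64)
   = 0.23 + 1.95 + 1.02 − 2.32 = 0.88
R_t = 0.77 × 2.65 + 0.23 × 0.88 = 2.0405 + 0.2024 = 2.24

2.24%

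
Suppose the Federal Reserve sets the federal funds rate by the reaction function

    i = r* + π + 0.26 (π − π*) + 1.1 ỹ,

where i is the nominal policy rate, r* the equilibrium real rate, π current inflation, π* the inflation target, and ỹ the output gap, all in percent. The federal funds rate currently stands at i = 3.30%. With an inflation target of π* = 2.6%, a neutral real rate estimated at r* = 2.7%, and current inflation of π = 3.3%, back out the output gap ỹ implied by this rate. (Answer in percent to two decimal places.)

1.1 ỹ = 3.30 − 2.7 − 3.3 − 0.26 × (3.3 − 2.6) = -2.882
ỹ = -2.882 / 1.1 = -2.62

-2.62%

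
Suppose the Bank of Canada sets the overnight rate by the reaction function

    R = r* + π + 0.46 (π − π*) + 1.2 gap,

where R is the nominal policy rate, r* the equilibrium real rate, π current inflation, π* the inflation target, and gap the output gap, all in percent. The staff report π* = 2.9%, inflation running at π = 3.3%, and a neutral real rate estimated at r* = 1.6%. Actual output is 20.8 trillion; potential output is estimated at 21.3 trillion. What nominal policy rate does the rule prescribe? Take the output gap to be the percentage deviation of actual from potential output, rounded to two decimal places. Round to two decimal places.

2.26%

Output gap = 100 × (20.8 − 21.3) / 21.3 = -2.35%.
R = 1.60 + 3.30 + 0.46 × (3.30 − 2.90) + 1.2 × (-2.35)
   = 1.60 + 3.3 + 0.184 − 2.82 = 2.26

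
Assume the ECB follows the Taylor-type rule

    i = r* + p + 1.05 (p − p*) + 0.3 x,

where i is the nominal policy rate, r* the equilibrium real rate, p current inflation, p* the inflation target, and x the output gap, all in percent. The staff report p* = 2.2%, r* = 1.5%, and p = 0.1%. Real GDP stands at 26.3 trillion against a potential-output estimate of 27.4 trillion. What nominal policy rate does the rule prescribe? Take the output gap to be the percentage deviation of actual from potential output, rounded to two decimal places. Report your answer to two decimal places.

Output gap = 100 × (26.3 − 27.4) / 27.4 = -4.01%.
i = 1.50 + 0.10 + 1.05 × (0.10 − 2.20) + 0.3 × (-4.01)
   = 1.50 + 0.1 − 2.205 − 1.203 = -1.81

-1.81%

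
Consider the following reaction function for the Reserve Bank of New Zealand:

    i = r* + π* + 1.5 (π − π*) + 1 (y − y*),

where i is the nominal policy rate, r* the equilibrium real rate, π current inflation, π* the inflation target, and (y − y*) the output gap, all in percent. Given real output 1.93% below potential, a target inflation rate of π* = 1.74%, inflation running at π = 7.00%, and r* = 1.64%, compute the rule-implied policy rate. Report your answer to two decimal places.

9.34%

Output 1.93% below potential → (y − y*) = -1.93.
i = 1.64 + 1.74 + 1.5 × (7.00 − 1.74) + 1 × (-1.93)
   = 1.64 + 1.74 + 7.89 − 1.93 = 9.34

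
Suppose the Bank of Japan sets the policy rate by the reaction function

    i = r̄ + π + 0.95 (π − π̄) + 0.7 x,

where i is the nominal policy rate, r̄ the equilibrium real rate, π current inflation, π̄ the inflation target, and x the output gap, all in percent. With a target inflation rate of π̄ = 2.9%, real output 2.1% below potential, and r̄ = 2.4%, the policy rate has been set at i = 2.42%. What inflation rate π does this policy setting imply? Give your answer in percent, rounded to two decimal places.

2.18%

Output 2.1% below potential → x = -2.1.
Collecting π: i = r̄ + (1 + 0.95) π − 0.95 π̄ + 0.7 x
1.95 π = 2.42 − 2.4 + 0.95 × 2.9 − 0.7 × (-2.1) = 4.245
π = 4.245 / 1.95 = 2.18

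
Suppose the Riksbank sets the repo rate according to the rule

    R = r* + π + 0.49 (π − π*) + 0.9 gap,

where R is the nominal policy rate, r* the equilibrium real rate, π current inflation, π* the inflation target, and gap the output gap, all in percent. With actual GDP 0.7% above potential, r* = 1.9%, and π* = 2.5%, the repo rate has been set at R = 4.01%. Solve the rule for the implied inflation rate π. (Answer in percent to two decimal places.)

1.82%

Output 0.7% above potential → gap = 0.7.
Collecting π: R = r* + (1 + 0.49) π − 0.49 π* + 0.9 gap
1.49 π = 4.01 − 1.9 + 0.49 × 2.5 − 0.9 × 0.7 = 2.705
π = 2.705 / 1.49 = 1.82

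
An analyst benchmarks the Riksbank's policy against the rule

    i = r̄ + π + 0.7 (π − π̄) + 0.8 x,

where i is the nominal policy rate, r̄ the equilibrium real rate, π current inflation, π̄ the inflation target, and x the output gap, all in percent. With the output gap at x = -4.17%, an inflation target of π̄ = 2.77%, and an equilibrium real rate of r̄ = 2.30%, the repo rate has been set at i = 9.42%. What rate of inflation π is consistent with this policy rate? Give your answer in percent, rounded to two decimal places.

7.29%

Collecting π: i = r̄ + (1 + 0.7) π − 0.7 π̄ + 0.8 x
1.7 π = 9.42 − 2.30 + 0.7 × 2.77 − 0.8 × (-4.17) = 12.395
π = 12.395 / 1.7 = 7.29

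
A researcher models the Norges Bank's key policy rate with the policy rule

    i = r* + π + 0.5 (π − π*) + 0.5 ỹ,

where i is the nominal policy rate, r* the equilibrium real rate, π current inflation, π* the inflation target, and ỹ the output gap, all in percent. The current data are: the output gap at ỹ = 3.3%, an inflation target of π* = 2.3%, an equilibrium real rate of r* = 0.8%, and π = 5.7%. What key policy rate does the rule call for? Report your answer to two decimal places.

9.85%

i = 0.8 + 5.7 + 0.5 × (5.7 − 2.3) + 0.5 × 3.3
   = 0.8 + 5.7 + 1.7 + 1.65 = 9.85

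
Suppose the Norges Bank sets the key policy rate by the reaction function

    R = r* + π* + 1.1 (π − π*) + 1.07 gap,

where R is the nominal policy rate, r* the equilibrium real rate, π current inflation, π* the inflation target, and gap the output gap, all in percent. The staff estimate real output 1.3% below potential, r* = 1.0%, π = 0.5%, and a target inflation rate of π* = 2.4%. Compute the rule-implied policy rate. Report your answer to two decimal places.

Output 1.3% below potential → gap = -1.3.
R = 1.0 + 2.4 + 1.1 × (0.5 − 2.4) + 1.07 × (-1.3)
   = 1.0 + 2.4 − 2.09 − 1.391 = -0.08

-0.08%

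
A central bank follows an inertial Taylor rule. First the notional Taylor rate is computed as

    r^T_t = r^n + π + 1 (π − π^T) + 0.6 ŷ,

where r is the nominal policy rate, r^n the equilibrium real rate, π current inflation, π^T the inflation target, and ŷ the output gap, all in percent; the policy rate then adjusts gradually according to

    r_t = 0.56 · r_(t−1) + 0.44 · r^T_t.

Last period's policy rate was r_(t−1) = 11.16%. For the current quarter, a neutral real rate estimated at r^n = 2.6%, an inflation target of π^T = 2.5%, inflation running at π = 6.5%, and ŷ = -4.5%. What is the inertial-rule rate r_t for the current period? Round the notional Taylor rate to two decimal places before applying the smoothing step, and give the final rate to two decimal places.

r^T_t = 2.6 + 6.5 + 1 × (6.5 − 2.5) + 0.6 × (-4.5)
   = 2.6 + 6.5 + 4 − 2.7 = 10.40
r_t = 0.56 × 11.16 + 0.44 × 10.40 = 6.2496 + 4.576 = 10.83

10.83%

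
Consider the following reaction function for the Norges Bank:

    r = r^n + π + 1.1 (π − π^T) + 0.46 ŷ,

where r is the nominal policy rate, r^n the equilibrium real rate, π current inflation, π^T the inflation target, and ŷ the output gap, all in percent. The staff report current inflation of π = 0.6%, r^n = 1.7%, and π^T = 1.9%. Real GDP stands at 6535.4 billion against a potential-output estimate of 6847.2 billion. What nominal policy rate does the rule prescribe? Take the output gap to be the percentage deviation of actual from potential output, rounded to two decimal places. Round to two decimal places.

-1.22%

Output gap = 100 × (6535.4 − 6847.2) / 6847.2 = -4.55%.
r = 1.70 + 0.60 + 1.1 × (0.60 − 1.90) + 0.46 × (-4.55)
   = 1.70 + 0.6 − 1.43 − 2.093 = -1.22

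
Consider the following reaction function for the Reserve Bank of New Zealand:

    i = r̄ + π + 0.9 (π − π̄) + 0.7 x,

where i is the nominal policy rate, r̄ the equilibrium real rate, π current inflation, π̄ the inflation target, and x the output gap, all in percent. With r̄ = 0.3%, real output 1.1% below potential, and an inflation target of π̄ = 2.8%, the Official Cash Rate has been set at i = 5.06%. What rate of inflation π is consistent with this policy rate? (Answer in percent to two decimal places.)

Output 1.1% below potential → x = -1.1.
Collecting π: i = r̄ + (1 + 0.9) π − 0.9 π̄ + 0.7 x
1.9 π = 5.06 − 0.3 + 0.9 × 2.8 − 0.7 × (-1.1) = 8.05
π = 8.05 / 1.9 = 4.24

4.24%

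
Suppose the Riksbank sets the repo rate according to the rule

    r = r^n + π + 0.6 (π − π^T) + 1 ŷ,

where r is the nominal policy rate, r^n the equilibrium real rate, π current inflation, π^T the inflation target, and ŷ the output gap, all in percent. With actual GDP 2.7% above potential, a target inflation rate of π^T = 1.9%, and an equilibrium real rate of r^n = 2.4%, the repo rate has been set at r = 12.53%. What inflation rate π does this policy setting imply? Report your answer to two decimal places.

5.36%

Output 2.7% above potential → ŷ = 2.7.
Collecting π: r = r^n + (1 + 0.6) π − 0.6 π^T + 1 ŷ
1.6 π = 12.53 − 2.4 + 0.6 × 1.9 − 1 × 2.7 = 8.57
π = 8.57 / 1.6 = 5.36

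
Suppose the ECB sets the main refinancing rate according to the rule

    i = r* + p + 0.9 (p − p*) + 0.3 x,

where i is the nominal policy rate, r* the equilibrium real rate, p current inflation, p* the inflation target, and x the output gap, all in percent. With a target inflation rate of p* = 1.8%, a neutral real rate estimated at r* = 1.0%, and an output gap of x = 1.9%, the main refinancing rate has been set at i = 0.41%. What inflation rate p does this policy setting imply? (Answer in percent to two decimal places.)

Collecting p: i = r* + (1 + 0.9) p − 0.9 p* + 0.3 x
1.9 p = 0.41 − 1.0 + 0.9 × 1.8 − 0.3 × 1.9 = 0.46
p = 0.46 / 1.9 = 0.24

0.24%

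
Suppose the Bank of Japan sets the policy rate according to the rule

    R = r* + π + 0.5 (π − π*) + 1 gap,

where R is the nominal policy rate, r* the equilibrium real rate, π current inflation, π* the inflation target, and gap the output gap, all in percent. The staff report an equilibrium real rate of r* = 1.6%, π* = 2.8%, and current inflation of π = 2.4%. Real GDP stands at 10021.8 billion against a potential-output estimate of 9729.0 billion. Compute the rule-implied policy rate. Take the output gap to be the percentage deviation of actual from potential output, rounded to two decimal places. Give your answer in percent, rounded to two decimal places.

6.81%

Output gap = 100 × (10021.8 − 9729.0) / 9729.0 = 3.01%.
R = 1.60 + 2.40 + 0.5 × (2.40 − 2.80) + 1 × 3.01
   = 1.60 + 2.4 − 0.2 + 3.01 = 6.81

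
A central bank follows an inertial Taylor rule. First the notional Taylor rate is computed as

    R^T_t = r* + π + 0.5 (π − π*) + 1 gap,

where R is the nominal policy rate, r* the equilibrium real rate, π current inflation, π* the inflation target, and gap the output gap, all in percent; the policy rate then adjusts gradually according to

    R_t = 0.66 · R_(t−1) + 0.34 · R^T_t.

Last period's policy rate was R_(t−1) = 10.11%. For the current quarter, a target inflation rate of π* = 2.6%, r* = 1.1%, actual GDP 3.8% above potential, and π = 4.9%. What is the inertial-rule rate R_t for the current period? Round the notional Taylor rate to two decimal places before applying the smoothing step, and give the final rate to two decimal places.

10.40%

Output 3.8% above potential → gap = 3.8.
R^T_t = 1.1 + 4.9 + 0.5 × (4.9 − 2.6) + 1 × 3.8
   = 1.1 + 4.9 + 1.15 + 3.8 = 10.95
R_t = 0.66 × 10.11 + 0.34 × 10.95 = 6.6726 + 3.723 = 10.40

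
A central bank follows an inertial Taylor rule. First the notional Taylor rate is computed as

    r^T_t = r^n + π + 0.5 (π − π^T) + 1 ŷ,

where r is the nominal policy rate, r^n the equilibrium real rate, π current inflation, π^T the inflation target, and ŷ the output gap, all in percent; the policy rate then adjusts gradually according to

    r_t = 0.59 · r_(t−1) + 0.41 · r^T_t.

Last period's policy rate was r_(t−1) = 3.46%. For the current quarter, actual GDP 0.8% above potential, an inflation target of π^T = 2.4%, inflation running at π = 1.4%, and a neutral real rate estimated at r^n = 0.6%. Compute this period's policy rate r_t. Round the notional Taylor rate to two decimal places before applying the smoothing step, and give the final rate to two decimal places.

2.98%

Output 0.8% above potential → ŷ = 0.8.
r^T_t = 0.6 + 1.4 + 0.5 × (1.4 − 2.4) + 1 × 0.8
   = 0.6 + 1.4 − 0.5 + 0.8 = 2.30
r_t = 0.59 × 3.46 + 0.41 × 2.30 = 2.0414 + 0.943 = 2.98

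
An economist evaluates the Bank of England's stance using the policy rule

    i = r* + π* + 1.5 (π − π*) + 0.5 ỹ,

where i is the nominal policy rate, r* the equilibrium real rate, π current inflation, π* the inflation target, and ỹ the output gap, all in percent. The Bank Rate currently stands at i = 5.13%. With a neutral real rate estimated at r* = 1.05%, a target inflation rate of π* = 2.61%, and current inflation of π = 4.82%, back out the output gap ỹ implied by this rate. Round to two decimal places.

0.5 ỹ = 5.13 − 1.05 − 2.61 − 1.5 × (4.82 − 2.61) = -1.845
ỹ = -1.845 / 0.5 = -3.69

-3.69%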